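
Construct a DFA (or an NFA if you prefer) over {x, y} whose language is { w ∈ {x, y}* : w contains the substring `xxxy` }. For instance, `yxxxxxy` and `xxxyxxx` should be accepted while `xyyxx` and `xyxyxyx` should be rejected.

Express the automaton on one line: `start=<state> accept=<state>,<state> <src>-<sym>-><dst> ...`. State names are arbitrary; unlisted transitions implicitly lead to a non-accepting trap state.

start=A accept=E A-x->B A-y->A B-x->C B-y->A C-x->D C-y->A D-x->D D-y->E E-x->E E-y->E

Track how much of `xxxy` has been matched so far: state A is no progress, E is the absorbing accept state reached once `xxxy` has occurred. Intermediate states record partial matches; on a mismatch, fall back to the longest reusable overlap.
       x  y 
>  A   B  A 
   B   C  A 
   C   D  A 
   D   D  E 
 * E   E  E 
(> = start, * = accepting)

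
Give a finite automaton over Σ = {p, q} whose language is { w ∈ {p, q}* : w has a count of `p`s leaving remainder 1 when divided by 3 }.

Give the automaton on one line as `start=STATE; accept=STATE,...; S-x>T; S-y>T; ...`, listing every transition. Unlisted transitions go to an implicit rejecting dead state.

Keep the running count of `p`s modulo 3: each `p` advances along the cycle s0 → s1 → s2 → s0 while other symbols loop. Accept at s1.
A 3-state machine:
        p   q  
>  s0   s1  s0 
 * s1   s2  s1 
   s2   s0  s2 
(> = start, * = accepting)

start=s0; accept=s1; s0-p>s1; s0-q>s0; s1-p>s2; s1-q>s1; s2-p>s0; s2-q>s2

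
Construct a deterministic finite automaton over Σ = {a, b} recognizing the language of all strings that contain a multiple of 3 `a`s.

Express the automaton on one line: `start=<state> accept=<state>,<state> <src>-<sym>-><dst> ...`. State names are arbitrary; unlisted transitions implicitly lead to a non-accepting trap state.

start=q0 accept=q0 q0-a->q1 q0-b->q0 q1-a->q2 q1-b->q1 q2-a->q0 q2-b->q2

The only thing that matters is how many `a`s have appeared, reduced mod 3. Use one state per residue: q0 for 0, …, q2 for 2. Reading `a` moves to the next residue; anything else stays put. q0 is accepting.
        a   b  
>* q0   q1  q0 
   q1   q2  q1 
   q2   q0  q2 
(> = start, * = accepting)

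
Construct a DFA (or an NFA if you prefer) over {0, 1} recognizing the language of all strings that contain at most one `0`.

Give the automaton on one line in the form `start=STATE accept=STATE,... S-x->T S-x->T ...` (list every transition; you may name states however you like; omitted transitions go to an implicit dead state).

Count `0`s, saturating at 2: state q0 means no `0` yet, q1 means one `0` seen, q2 means more than one. Each `0` increments (capped at q2); other symbols loop. Accept from {q0, q1}.
With 3 states:
        0   1  
>* q0   q1  q0 
 * q1   q2  q1 
   q2   q2  q2 
(> = start, * = accepting)

start=q0 accept=q0,q1 q0-0->q1 q0-1->q0 q1-0->q2 q1-1->q1 q2-0->q2 q2-1->q2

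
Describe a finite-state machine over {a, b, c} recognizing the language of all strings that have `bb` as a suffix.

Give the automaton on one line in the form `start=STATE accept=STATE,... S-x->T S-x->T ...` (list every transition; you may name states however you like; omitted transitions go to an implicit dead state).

Remember how much of `bb` the current input suffix matches. State S0 means no match yet; S1 means the last symbol is `b`; S2 means the last 2 symbols are `bb`. Only S2 accepts. On a mismatch, fall back to the longest proper suffix that is still a prefix of `bb`.
A 3-state machine:
        a   b   c  
>  S0   S0  S1  S0 
   S1   S0  S2  S0 
 * S2   S0  S2  S0 
(> = start, * = accepting)

start=S0 accept=S2 S0-a->S0 S0-b->S1 S0-c->S0 S1-a->S0 S1-b->S2 S1-c->S0 S2-a->S0 S2-b->S2 S2-c->S0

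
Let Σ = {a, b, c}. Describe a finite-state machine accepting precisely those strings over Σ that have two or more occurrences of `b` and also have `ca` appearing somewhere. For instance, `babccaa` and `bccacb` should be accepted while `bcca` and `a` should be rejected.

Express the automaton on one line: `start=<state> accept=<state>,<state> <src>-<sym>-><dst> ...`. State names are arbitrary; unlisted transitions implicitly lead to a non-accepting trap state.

Handle the two conditions separately and then intersect. One (4 states) tracks the count of `b`s, saturating at 3; the other (3 states) tracks whether and how much of `ca` has been seen. Each combined state is a pair, one component from each; accept when both components accept.
12 states suffice.
          a    b    c  
>  q0     q0   q1   q2 
   q1     q1   q3   q4 
   q2     q5   q1   q2 
   q3     q3   q6   q7 
   q4     q8   q3   q4 
   q5     q5   q8   q5 
   q6     q6   q6   q9 
   q7    q10   q6   q7 
   q8     q8  q10   q8 
   q9    q11   q6   q9 
 * q10   q10  q11  q10 
 * q11   q11  q11  q11 
(> = start, * = accepting)

start=q0 accept=q10,q11 q0-a->q0 q0-b->q1 q0-c->q2 q1-a->q1 q1-b->q3 q1-c->q4 q2-a->q5 q2-b->q1 q2-c->q2 q3-a->q3 q3-b->q6 q3-c->q7 q4-a->q8 q4-b->q3 q4-c->q4 q5-a->q5 q5-b->q8 q5-c->q5 q6-a->q6 q6-b->q6 q6-c->q9 q7-a->q10 q7-b->q6 q7-c->q7 q8-a->q8 q8-b->q10 q8-c->q8 q9-a->q11 q9-b->q6 q9-c->q9 q10-a->q10 q10-b->q11 q10-c->q10 q11-a->q11 q11-b->q11 q11-c->q11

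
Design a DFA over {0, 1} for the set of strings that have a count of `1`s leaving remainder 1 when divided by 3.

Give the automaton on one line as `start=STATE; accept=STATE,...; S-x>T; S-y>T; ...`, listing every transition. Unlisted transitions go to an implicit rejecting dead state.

The only thing that matters is how many `1`s have appeared, reduced mod 3. Use one state per residue: q0 for 0, …, q2 for 2. Reading `1` moves to the next residue; anything else stays put. q1 is accepting.
With 3 states:
        0   1  
>  q0   q0  q1 
 * q1   q1  q2 
   q2   q2  q0 
(> = start, * = accepting)

start=q0; accept=q1; q0-0>q0; q0-1>q1; q1-0>q1; q1-1>q2; q2-0>q2; q2-1>q0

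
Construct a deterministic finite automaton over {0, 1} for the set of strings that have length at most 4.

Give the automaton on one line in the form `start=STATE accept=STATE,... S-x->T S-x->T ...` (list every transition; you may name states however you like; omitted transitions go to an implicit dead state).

We only need to distinguish lengths 0, 1, …, 4, and '>4'. Chain S0 → S1 → S2 → S3 → S4 → S5 on every symbol, with S5 looping. Accepting states: {S0, S1, S2, S3, S4}.
6 states suffice.
        0   1  
>* S0   S1  S1 
 * S1   S2  S2 
 * S2   S3  S3 
 * S3   S4  S4 
 * S4   S5  S5 
   S5   S5  S5 
(> = start, * = accepting)

start=S0 accept=S0,S1,S2,S3,S4 S0-0->S1 S0-1->S1 S1-0->S2 S1-1->S2 S2-0->S3 S2-1->S3 S3-0->S4 S3-1->S4 S4-0->S5 S4-1->S5 S5-0->S5 S5-1->S5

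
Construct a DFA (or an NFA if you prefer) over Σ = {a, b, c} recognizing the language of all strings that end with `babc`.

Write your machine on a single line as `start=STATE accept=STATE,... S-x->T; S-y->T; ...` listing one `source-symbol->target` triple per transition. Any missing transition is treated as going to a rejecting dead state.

Let each state record the length of the longest suffix of the input read so far that is also a prefix of `babc`. q1 means the last symbol is `b`; q2 means the last 2 symbols are `ba`; q3 means the last 3 symbols are `bab`; q4 means the last 4 symbols are `babc`. Accept only at q4, where the string currently ends in `babc`.
5 states suffice.
        a   b   c  
>  q0   q0  q1  q0 
   q1   q2  q1  q0 
   q2   q0  q3  q0 
   q3   q2  q1  q4 
 * q4   q0  q1  q0 
(> = start, * = accepting)

start=q0; accept=q4; q0-a->q0; q0-b->q1; q0-c->q0; q1-a->q2; q1-b->q1; q1-c->q0; q2-a->q0; q2-b->q3; q2-c->q0; q3-a->q2; q3-b->q1; q3-c->q4; q4-a->q0; q4-b->q1; q4-c->q0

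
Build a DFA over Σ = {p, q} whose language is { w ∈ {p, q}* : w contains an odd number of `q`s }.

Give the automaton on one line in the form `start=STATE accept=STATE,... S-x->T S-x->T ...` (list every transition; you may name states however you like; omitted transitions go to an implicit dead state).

start=s0 accept=s1 s0-p->s0 s0-q->s1 s1-p->s1 s1-q->s0

Keep the running count of `q`s modulo 2: each `q` advances along the cycle s0 → s1 → s0 while other symbols loop. Accept at s1.
With 2 states:
        p   q  
>  s0   s0  s1 
 * s1   s1  s0 
(> = start, * = accepting)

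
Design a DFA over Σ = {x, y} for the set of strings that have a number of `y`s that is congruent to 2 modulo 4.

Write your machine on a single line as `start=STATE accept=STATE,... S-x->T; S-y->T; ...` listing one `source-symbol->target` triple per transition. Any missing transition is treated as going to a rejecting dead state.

start=q0; accept=q2; q0-x->q0; q0-y->q1; q1-x->q1; q1-y->q2; q2-x->q2; q2-y->q3; q3-x->q3; q3-y->q0

The only thing that matters is how many `y`s have appeared, reduced mod 4. Use one state per residue: q0 for 0, …, q3 for 3. Reading `y` moves to the next residue; anything else stays put. q2 is accepting.
A 4-state machine:
        x   y  
>  q0   q0  q1 
   q1   q1  q2 
 * q2   q2  q3 
   q3   q3  q0 
(> = start, * = accepting)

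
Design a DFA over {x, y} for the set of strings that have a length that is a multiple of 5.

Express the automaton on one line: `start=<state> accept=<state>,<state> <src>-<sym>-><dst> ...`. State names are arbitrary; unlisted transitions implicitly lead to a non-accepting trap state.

Only the length mod 5 matters, so use a 5-cycle: from any state, every input symbol moves to the next state, wrapping q4 back to q0. Mark q0 accepting.
With 5 states:
        x   y  
>* q0   q1  q1 
   q1   q2  q2 
   q2   q3  q3 
   q3   q4  q4 
   q4   q0  q0 
(> = start, * = accepting)

start=q0 accept=q0 q0-x->q1 q0-y->q1 q1-x->q2 q1-y->q2 q2-x->q3 q2-y->q3 q3-x->q4 q3-y->q4 q4-x->q0 q4-y->q0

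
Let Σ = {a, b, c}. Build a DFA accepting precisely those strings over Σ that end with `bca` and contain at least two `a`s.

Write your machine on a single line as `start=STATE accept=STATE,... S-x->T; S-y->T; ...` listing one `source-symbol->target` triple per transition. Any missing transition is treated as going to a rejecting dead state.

start=q0; accept=q12,q14; q0-a->q1; q0-b->q2; q0-c->q0; q1-a->q3; q1-b->q4; q1-c->q1; q2-a->q1; q2-b->q2; q2-c->q5; q3-a->q6; q3-b->q7; q3-c->q3; q4-a->q3; q4-b->q4; q4-c->q8; q5-a->q9; q5-b->q2; q5-c->q0; q6-a->q6; q6-b->q10; q6-c->q6; q7-a->q6; q7-b->q7; q7-c->q11; q8-a->q12; q8-b->q4; q8-c->q1; q9-a->q3; q9-b->q4; q9-c->q1; q10-a->q6; q10-b->q10; q10-c->q13; q11-a->q14; q11-b->q7; q11-c->q3; q12-a->q6; q12-b->q7; q12-c->q3; q13-a->q14; q13-b->q10; q13-c->q6; q14-a->q6; q14-b->q10; q14-c->q6

Handle the two conditions separately and then intersect. The first has 4 states tracking how much of the suffix `bca` has currently been matched; the second has 4 states tracking the count of `a`s, saturating at 3. A product state is a pair (one from each), accepting exactly when both do.
A 15-state machine:
          a    b    c  
>  q0     q1   q2   q0 
   q1     q3   q4   q1 
   q2     q1   q2   q5 
   q3     q6   q7   q3 
   q4     q3   q4   q8 
   q5     q9   q2   q0 
   q6     q6  q10   q6 
   q7     q6   q7  q11 
   q8    q12   q4   q1 
   q9     q3   q4   q1 
   q10    q6  q10  q13 
   q11   q14   q7   q3 
 * q12    q6   q7   q3 
   q13   q14  q10   q6 
 * q14    q6  q10   q6 
(> = start, * = accepting)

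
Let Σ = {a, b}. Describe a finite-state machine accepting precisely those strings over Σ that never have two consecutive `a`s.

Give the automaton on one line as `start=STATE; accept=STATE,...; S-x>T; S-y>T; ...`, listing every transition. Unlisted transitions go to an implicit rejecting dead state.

start=s0; accept=s0,s1; s0-a>s1; s0-b>s0; s1-a>s2; s1-b>s0; s2-a>s2; s2-b>s2

This is the complement of 'contains `aa`'. Use the same substring-matching states — s0 through s2 holding how much of `aa` has just been matched — but flip the accepting set: everything except the trap s2 accepts.
With 3 states:
        a   b  
>* s0   s1  s0 
 * s1   s2  s0 
   s2   s2  s2 
(> = start, * = accepting)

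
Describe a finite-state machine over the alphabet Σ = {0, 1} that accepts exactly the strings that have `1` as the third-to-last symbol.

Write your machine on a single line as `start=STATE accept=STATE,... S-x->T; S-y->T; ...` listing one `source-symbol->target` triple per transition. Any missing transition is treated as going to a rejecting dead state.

start=s0; accept=s11,s12,s13,s14; s0-0->s1; s0-1->s2; s1-0->s3; s1-1->s4; s2-0->s5; s2-1->s6; s3-0->s7; s3-1->s8; s4-0->s9; s4-1->s10; s5-0->s11; s5-1->s12; s6-0->s13; s6-1->s14; s7-0->s7; s7-1->s8; s8-0->s9; s8-1->s10; s9-0->s11; s9-1->s12; s10-0->s13; s10-1->s14; s11-0->s7; s11-1->s8; s12-0->s9; s12-1->s10; s13-0->s11; s13-1->s12; s14-0->s13; s14-1->s14

Because acceptance depends on a position counted from the end, the machine has to buffer the most recent 3 symbols. Make each state the string of the last up-to-3 symbols read; on input `x` shift the window left and append `x`. Accept when the buffered window has length 3 and begins with `1`.
15 states suffice.
          0    1  
>  s0     s1   s2 
   s1     s3   s4 
   s2     s5   s6 
   s3     s7   s8 
   s4     s9  s10 
   s5    s11  s12 
   s6    s13  s14 
   s7     s7   s8 
   s8     s9  s10 
   s9    s11  s12 
   s10   s13  s14 
 * s11    s7   s8 
 * s12    s9  s10 
 * s13   s11  s12 
 * s14   s13  s14 
(> = start, * = accepting)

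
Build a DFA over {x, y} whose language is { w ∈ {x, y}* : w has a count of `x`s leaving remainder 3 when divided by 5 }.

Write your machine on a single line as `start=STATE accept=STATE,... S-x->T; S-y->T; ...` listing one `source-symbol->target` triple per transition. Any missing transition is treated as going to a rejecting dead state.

The only thing that matters is how many `x`s have appeared, reduced mod 5. Use one state per residue: S0 for 0, …, S4 for 4. Reading `x` moves to the next residue; anything else stays put. S3 is accepting.
With 5 states:
        x   y  
>  S0   S1  S0 
   S1   S2  S1 
   S2   S3  S2 
 * S3   S4  S3 
   S4   S0  S4 
(> = start, * = accepting)

start=S0; accept=S3; S0-x->S1; S0-y->S0; S1-x->S2; S1-y->S1; S2-x->S3; S2-y->S2; S3-x->S4; S3-y->S3; S4-x->S0; S4-y->S4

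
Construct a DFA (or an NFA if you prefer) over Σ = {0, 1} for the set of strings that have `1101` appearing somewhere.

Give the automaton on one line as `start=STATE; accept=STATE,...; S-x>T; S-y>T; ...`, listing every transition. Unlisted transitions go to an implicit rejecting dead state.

States s0..s3 record the length of the longest prefix of `1101` that matches the current input suffix. Reaching s4 means `1101` has been seen, and we stay there forever. Accept from s4.
        0   1  
>  s0   s0  s1 
   s1   s0  s2 
   s2   s3  s2 
   s3   s0  s4 
 * s4   s4  s4 
(> = start, * = accepting)

start=s0; accept=s4; s0-0>s0; s0-1>s1; s1-0>s0; s1-1>s2; s2-0>s3; s2-1>s2; s3-0>s0; s3-1>s4; s4-0>s4; s4-1>s4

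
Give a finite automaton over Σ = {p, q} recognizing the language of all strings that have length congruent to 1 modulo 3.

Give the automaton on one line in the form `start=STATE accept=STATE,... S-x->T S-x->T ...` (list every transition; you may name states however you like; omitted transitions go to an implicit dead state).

Only the length mod 3 matters, so use a 3-cycle: from any state, every input symbol moves to the next state, wrapping S2 back to S0. Mark S1 accepting.
With 3 states:
        p   q  
>  S0   S1  S1 
 * S1   S2  S2 
   S2   S0  S0 
(> = start, * = accepting)

start=S0 accept=S1 S0-p->S1 S0-q->S1 S1-p->S2 S1-q->S2 S2-p->S0 S2-q->S0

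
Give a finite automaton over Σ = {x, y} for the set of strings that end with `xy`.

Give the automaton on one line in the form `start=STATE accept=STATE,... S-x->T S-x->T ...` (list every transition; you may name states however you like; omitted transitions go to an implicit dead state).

Let each state record the length of the longest suffix of the input read so far that is also a prefix of `xy`. q1 means the last symbol is `x`; q2 means the last 2 symbols are `xy`. Accept only at q2, where the string currently ends in `xy`.
With 3 states:
        x   y  
>  q0   q1  q0 
   q1   q1  q2 
 * q2   q1  q0 
(> = start, * = accepting)

start=q0 accept=q2 q0-x->q1 q0-y->q0 q1-x->q1 q1-y->q2 q2-x->q1 q2-y->q0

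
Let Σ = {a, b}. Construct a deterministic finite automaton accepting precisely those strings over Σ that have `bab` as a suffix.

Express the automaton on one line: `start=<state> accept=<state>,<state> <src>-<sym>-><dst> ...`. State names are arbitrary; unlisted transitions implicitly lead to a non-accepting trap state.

start=q0 accept=q3 q0-a->q0 q0-b->q1 q1-a->q2 q1-b->q1 q2-a->q0 q2-b->q3 q3-a->q2 q3-b->q1

Let each state record the length of the longest suffix of the input read so far that is also a prefix of `bab`. q1 means the last symbol is `b`; q2 means the last 2 symbols are `ba`; q3 means the last 3 symbols are `bab`. Accept only at q3, where the string currently ends in `bab`.
4 states suffice.
        a   b  
>  q0   q0  q1 
   q1   q2  q1 
   q2   q0  q3 
 * q3   q2  q1 
(> = start, * = accepting)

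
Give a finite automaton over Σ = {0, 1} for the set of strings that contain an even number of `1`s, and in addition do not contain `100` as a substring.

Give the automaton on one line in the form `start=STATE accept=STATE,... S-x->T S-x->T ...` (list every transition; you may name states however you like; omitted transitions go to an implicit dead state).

start=s0 accept=s0,s3,s5 s0-0->s0 s0-1->s1 s1-0->s2 s1-1->s3 s2-0->s4 s2-1->s3 s3-0->s5 s3-1->s1 s4-0->s4 s4-1->s4 s5-0->s4 s5-1->s1

Run two small machines in parallel and take their product. One (2 states) tracks the count of `1`s modulo 2; the other (4 states) tracks partial matches of the forbidden pattern `100`. Each combined state is a pair, one component from each; accept when both components accept. Equivalent product states are then merged.
A 6-state machine:
        0   1  
>* s0   s0  s1 
   s1   s2  s3 
   s2   s4  s3 
 * s3   s5  s1 
   s4   s4  s4 
 * s5   s4  s1 
(> = start, * = accepting)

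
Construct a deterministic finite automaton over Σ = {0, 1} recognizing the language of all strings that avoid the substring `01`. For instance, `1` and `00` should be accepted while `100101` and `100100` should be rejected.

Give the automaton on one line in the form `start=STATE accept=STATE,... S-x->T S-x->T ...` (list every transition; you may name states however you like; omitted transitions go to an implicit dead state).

start=S0 accept=S0,S1 S0-0->S1 S0-1->S0 S1-0->S1 S1-1->S2 S2-0->S2 S2-1->S2

Track partial matches of the forbidden pattern `01`. State S2 is a dead state reached once `01` has occurred; every other state accepts. S0 means no part of `01` is currently matched.
3 states suffice.
        0   1  
>* S0   S1  S0 
 * S1   S1  S2 
   S2   S2  S2 
(> = start, * = accepting)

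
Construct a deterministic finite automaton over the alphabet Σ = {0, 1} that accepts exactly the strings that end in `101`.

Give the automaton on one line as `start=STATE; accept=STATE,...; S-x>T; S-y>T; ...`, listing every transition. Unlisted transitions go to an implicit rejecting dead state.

Let each state record the length of the longest suffix of the input read so far that is also a prefix of `101`. q1 means the last symbol is `1`; q2 means the last 2 symbols are `10`; q3 means the last 3 symbols are `101`. Accept only at q3, where the string currently ends in `101`.
4 states suffice.
        0   1  
>  q0   q0  q1 
   q1   q2  q1 
   q2   q0  q3 
 * q3   q2  q1 
(> = start, * = accepting)

start=q0; accept=q3; q0-0>q0; q0-1>q1; q1-0>q2; q1-1>q1; q2-0>q0; q2-1>q3; q3-0>q2; q3-1>q1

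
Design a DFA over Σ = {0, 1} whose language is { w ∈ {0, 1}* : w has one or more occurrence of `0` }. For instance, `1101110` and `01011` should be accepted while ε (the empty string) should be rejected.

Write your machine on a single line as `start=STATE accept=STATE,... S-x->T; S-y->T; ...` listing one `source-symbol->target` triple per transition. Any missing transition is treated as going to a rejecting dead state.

Only the number of `0`s matters, and only up to 2. Make a chain S0 → S1 → S2 advanced by each `0` (with S2 absorbing); every other symbol self-loops. The accepting set is {S1, S2}.
        0   1  
>  S0   S1  S0 
 * S1   S2  S1 
 * S2   S2  S2 
(> = start, * = accepting)

start=S0; accept=S1,S2; S0-0->S1; S0-1->S0; S1-0->S2; S1-1->S1; S2-0->S2; S2-1->S2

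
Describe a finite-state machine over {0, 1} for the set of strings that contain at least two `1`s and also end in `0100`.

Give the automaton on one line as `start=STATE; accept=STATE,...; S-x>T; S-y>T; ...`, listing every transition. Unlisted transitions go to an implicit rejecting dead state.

Run two small machines in parallel and take their product. The first has 4 states tracking the count of `1`s, saturating at 3; the second has 5 states tracking how much of the suffix `0100` has currently been matched. A product state is a pair (one from each), accepting exactly when both do. After merging equivalent states the machine shrinks.
        0   1  
>  q0   q0  q1 
   q1   q2  q1 
   q2   q2  q3 
   q3   q4  q1 
   q4   q5  q3 
 * q5   q2  q3 
(> = start, * = accepting)

start=q0; accept=q5; q0-0>q0; q0-1>q1; q1-0>q2; q1-1>q1; q2-0>q2; q2-1>q3; q3-0>q4; q3-1>q1; q4-0>q5; q4-1>q3; q5-0>q2; q5-1>q3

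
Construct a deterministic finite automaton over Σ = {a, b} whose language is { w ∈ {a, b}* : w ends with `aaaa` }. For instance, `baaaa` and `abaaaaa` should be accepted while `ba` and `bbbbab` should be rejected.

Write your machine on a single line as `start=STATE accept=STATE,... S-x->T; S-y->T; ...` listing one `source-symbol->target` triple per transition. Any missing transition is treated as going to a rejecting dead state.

start=q0; accept=q4; q0-a->q1; q0-b->q0; q1-a->q2; q1-b->q0; q2-a->q3; q2-b->q0; q3-a->q4; q3-b->q0; q4-a->q4; q4-b->q0

Let each state record the length of the longest suffix of the input read so far that is also a prefix of `aaaa`. q1 means the last symbol is `a`; q2 means the last 2 symbols are `aa`; q3 means the last 3 symbols are `aaa`; q4 means the last 4 symbols are `aaaa`. Accept only at q4, where the string currently ends in `aaaa`.
A 5-state machine:
        a   b  
>  q0   q1  q0 
   q1   q2  q0 
   q2   q3  q0 
   q3   q4  q0 
 * q4   q4  q0 
(> = start, * = accepting)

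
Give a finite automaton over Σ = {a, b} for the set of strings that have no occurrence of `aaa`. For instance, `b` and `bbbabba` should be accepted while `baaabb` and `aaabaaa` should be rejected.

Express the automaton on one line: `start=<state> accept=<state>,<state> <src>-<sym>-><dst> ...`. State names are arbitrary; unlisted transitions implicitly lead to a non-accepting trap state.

This is the complement of 'contains `aaa`'. Use the same substring-matching states — q0 through q3 holding how much of `aaa` has just been matched — but flip the accepting set: everything except the trap q3 accepts.
With 4 states:
        a   b  
>* q0   q1  q0 
 * q1   q2  q0 
 * q2   q3  q0 
   q3   q3  q3 
(> = start, * = accepting)

start=q0 accept=q0,q1,q2 q0-a->q1 q0-b->q0 q1-a->q2 q1-b->q0 q2-a->q3 q2-b->q0 q3-a->q3 q3-b->q3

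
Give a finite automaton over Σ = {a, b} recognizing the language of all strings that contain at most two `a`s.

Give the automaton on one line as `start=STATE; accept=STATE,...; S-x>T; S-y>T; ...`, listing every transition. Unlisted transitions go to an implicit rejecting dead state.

Only the number of `a`s matters, and only up to 3. Make a chain S0 → S1 → S2 → S3 advanced by each `a` (with S3 absorbing); every other symbol self-loops. The accepting set is {S0, S1, S2}.
4 states suffice.
        a   b  
>* S0   S1  S0 
 * S1   S2  S1 
 * S2   S3  S2 
   S3   S3  S3 
(> = start, * = accepting)

start=S0; accept=S0,S1,S2; S0-a>S1; S0-b>S0; S1-a>S2; S1-b>S1; S2-a>S3; S2-b>S2; S3-a>S3; S3-b>S3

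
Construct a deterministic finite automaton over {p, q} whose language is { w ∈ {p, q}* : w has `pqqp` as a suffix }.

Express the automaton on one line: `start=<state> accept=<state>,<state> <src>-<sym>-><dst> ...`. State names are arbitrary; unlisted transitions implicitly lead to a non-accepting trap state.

start=A accept=E A-p->B A-q->A B-p->B B-q->C C-p->B C-q->D D-p->E D-q->A E-p->B E-q->C

Remember how much of `pqqp` the current input suffix matches. State A means no match yet; B means the last symbol is `p`; C means the last 2 symbols are `pq`; D means the last 3 symbols are `pqq`; E means the last 4 symbols are `pqqp`. Only E accepts. On a mismatch, fall back to the longest proper suffix that is still a prefix of `pqqp`.
5 states suffice.
       p  q 
>  A   B  A 
   B   B  C 
   C   B  D 
   D   E  A 
 * E   B  C 
(> = start, * = accepting)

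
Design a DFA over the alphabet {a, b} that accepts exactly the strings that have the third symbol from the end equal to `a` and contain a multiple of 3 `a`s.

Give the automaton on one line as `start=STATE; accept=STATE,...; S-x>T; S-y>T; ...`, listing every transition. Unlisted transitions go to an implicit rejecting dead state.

Build one automaton per condition and run them in lockstep. One (15 states) tracks the last 3 symbols read; the other (3 states) tracks the count of `a`s modulo 3. Each combined state is a pair, one component from each; accept when both components accept. Minimizing collapses redundant product states.
14 states suffice.
          a    b  
>  S0     S1   S0 
   S1     S2   S3 
   S2     S4   S5 
   S3     S6   S3 
 * S4     S1   S7 
   S5     S8   S9 
   S6    S10   S5 
 * S7     S1  S11 
 * S8     S1  S12 
   S9    S13   S9 
   S10    S1   S7 
 * S11    S1   S0 
   S12    S1  S11 
   S13    S1  S12 
(> = start, * = accepting)

start=S0; accept=S4,S7,S8,S11; S0-a>S1; S0-b>S0; S1-a>S2; S1-b>S3; S2-a>S4; S2-b>S5; S3-a>S6; S3-b>S3; S4-a>S1; S4-b>S7; S5-a>S8; S5-b>S9; S6-a>S10; S6-b>S5; S7-a>S1; S7-b>S11; S8-a>S1; S8-b>S12; S9-a>S13; S9-b>S9; S10-a>S1; S10-b>S7; S11-a>S1; S11-b>S0; S12-a>S1; S12-b>S11; S13-a>S1; S13-b>S12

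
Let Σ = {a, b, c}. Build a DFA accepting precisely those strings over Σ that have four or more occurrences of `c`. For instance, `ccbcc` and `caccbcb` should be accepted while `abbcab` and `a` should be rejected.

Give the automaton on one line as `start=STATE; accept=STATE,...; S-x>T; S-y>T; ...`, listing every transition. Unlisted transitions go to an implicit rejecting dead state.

start=S0; accept=S4,S5; S0-a>S0; S0-b>S0; S0-c>S1; S1-a>S1; S1-b>S1; S1-c>S2; S2-a>S2; S2-b>S2; S2-c>S3; S3-a>S3; S3-b>S3; S3-c>S4; S4-a>S4; S4-b>S4; S4-c>S5; S5-a>S5; S5-b>S5; S5-c>S5

Count `c`s, saturating at 5: states S0 through S4 mean 0 through 4 `c`s seen; S5 means more than 4. Each `c` increments (capped at S5); other symbols loop. Accept from {S4, S5}.
6 states suffice.
        a   b   c  
>  S0   S0  S0  S1 
   S1   S1  S1  S2 
   S2   S2  S2  S3 
   S3   S3  S3  S4 
 * S4   S4  S4  S5 
 * S5   S5  S5  S5 
(> = start, * = accepting)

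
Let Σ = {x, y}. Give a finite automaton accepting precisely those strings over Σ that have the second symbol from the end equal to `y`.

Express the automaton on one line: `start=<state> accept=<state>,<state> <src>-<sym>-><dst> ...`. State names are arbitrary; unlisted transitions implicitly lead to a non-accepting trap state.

start=q0 accept=q5,q6 q0-x->q1 q0-y->q2 q1-x->q3 q1-y->q4 q2-x->q5 q2-y->q6 q3-x->q3 q3-y->q4 q4-x->q5 q4-y->q6 q5-x->q3 q5-y->q4 q6-x->q5 q6-y->q6

Because acceptance depends on a position counted from the end, the machine has to buffer the most recent 2 symbols. Make each state the string of the last up-to-2 symbols read; on input `x` shift the window left and append `x`. Accept when the buffered window has length 2 and begins with `y`.
With 7 states:
        x   y  
>  q0   q1  q2 
   q1   q3  q4 
   q2   q5  q6 
   q3   q3  q4 
   q4   q5  q6 
 * q5   q3  q4 
 * q6   q5  q6 
(> = start, * = accepting)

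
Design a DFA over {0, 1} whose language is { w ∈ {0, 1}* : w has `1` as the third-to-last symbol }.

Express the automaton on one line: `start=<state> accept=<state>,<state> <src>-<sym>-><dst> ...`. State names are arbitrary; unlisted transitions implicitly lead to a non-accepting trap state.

A DFA must remember the last 3 symbols (since which symbol is third-to-last isn't known until the input ends). Use one state per possible window of the last ≤3 symbols; accept from those whose window starts with `1`.
A 15-state machine:
          0    1  
>  q0     q1   q2 
   q1     q3   q4 
   q2     q5   q6 
   q3     q7   q8 
   q4     q9  q10 
   q5    q11  q12 
   q6    q13  q14 
   q7     q7   q8 
   q8     q9  q10 
   q9    q11  q12 
   q10   q13  q14 
 * q11    q7   q8 
 * q12    q9  q10 
 * q13   q11  q12 
 * q14   q13  q14 
(> = start, * = accepting)

start=q0 accept=q11,q12,q13,q14 q0-0->q1 q0-1->q2 q1-0->q3 q1-1->q4 q2-0->q5 q2-1->q6 q3-0->q7 q3-1->q8 q4-0->q9 q4-1->q10 q5-0->q11 q5-1->q12 q6-0->q13 q6-1->q14 q7-0->q7 q7-1->q8 q8-0->q9 q8-1->q10 q9-0->q11 q9-1->q12 q10-0->q13 q10-1->q14 q11-0->q7 q11-1->q8 q12-0->q9 q12-1->q10 q13-0->q11 q13-1->q12 q14-0->q13 q14-1->q14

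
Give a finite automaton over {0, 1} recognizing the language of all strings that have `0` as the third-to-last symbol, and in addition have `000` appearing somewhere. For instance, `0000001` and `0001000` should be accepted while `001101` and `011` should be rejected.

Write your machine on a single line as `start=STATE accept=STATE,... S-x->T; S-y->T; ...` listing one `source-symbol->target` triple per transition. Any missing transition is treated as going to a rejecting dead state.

start=s0; accept=s3,s4,s5,s6; s0-0->s1; s0-1->s0; s1-0->s2; s1-1->s0; s2-0->s3; s2-1->s0; s3-0->s3; s3-1->s4; s4-0->s5; s4-1->s6; s5-0->s7; s5-1->s8; s6-0->s9; s6-1->s10; s7-0->s3; s7-1->s4; s8-0->s5; s8-1->s6; s9-0->s7; s9-1->s8; s10-0->s9; s10-1->s10

Handle the two conditions separately and then intersect. The first has 15 states tracking the last 3 symbols read; the second has 4 states tracking whether and how much of `000` has been seen. A product state is a pair (one from each), accepting exactly when both do. Equivalent product states are then merged.
          0    1  
>  s0     s1   s0 
   s1     s2   s0 
   s2     s3   s0 
 * s3     s3   s4 
 * s4     s5   s6 
 * s5     s7   s8 
 * s6     s9  s10 
   s7     s3   s4 
   s8     s5   s6 
   s9     s7   s8 
   s10    s9  s10 
(> = start, * = accepting)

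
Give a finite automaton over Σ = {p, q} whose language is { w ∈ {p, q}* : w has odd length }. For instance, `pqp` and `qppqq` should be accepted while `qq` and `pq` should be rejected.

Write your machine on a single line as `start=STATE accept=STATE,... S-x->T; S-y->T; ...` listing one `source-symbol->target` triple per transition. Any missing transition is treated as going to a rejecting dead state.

start=S0; accept=S1; S0-p->S1; S0-q->S1; S1-p->S0; S1-q->S0

Count input length modulo 2: every symbol advances one step around the cycle S0 → S1 → S0. Accept at S1.
2 states suffice.
        p   q  
>  S0   S1  S1 
 * S1   S0  S0 
(> = start, * = accepting)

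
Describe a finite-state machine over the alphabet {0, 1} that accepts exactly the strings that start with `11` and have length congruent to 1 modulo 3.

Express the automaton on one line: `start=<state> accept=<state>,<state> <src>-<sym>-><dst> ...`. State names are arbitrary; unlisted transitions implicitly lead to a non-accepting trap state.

Run two small machines in parallel and take their product. The first has 4 states tracking whether the input so far still matches the prefix `11`; the second has 3 states tracking the input length modulo 3. A product state is a pair (one from each), accepting exactly when both do. Equivalent product states are then merged.
        0   1  
>  s0   s1  s2 
   s1   s1  s1 
   s2   s1  s3 
   s3   s4  s4 
   s4   s5  s5 
 * s5   s3  s3 
(> = start, * = accepting)

start=s0 accept=s5 s0-0->s1 s0-1->s2 s1-0->s1 s1-1->s1 s2-0->s1 s2-1->s3 s3-0->s4 s3-1->s4 s4-0->s5 s4-1->s5 s5-0->s3 s5-1->s3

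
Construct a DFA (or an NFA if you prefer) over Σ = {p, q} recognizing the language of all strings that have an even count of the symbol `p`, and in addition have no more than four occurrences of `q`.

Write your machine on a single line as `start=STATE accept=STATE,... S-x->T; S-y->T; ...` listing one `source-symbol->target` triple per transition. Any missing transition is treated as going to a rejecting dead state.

Build one automaton per condition and run them in lockstep. One (2 states) tracks the count of `p`s modulo 2; the other (6 states) tracks the count of `q`s, saturating at 5. Each combined state is a pair, one component from each; accept when both components accept. Minimizing collapses redundant product states.
11 states suffice.
       p  q 
>* A   B  C 
   B   A  D 
 * C   D  E 
   D   C  F 
 * E   F  G 
   F   E  H 
 * G   H  I 
   H   G  J 
 * I   J  K 
   J   I  K 
   K   K  K 
(> = start, * = accepting)

start=A; accept=A,C,E,G,I; A-p->B; A-q->C; B-p->A; B-q->D; C-p->D; C-q->E; D-p->C; D-q->F; E-p->F; E-q->G; F-p->E; F-q->H; G-p->H; G-q->I; H-p->G; H-q->J; I-p->J; I-q->K; J-p->I; J-q->K; K-p->K; K-q->K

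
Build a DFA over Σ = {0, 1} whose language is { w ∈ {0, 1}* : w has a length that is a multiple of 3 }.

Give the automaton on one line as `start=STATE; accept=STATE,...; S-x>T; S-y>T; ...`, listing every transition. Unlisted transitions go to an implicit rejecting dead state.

start=S0; accept=S0; S0-0>S1; S0-1>S1; S1-0>S2; S1-1>S2; S2-0>S0; S2-1>S0

Count input length modulo 3: every symbol advances one step around the cycle S0 → S1 → S2 → S0. Accept at S0.
3 states suffice.
        0   1  
>* S0   S1  S1 
   S1   S2  S2 
   S2   S0  S0 
(> = start, * = accepting)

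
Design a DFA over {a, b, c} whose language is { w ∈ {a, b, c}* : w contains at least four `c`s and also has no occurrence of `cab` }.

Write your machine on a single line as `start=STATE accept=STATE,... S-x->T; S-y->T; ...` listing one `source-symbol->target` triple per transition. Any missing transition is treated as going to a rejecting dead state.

start=S0; accept=S11,S12,S13; S0-a->S0; S0-b->S0; S0-c->S1; S1-a->S2; S1-b->S3; S1-c->S4; S2-a->S3; S2-b->S5; S2-c->S4; S3-a->S3; S3-b->S3; S3-c->S4; S4-a->S6; S4-b->S7; S4-c->S8; S5-a->S5; S5-b->S5; S5-c->S5; S6-a->S7; S6-b->S5; S6-c->S8; S7-a->S7; S7-b->S7; S7-c->S8; S8-a->S9; S8-b->S10; S8-c->S11; S9-a->S10; S9-b->S5; S9-c->S11; S10-a->S10; S10-b->S10; S10-c->S11; S11-a->S12; S11-b->S13; S11-c->S11; S12-a->S13; S12-b->S5; S12-c->S11; S13-a->S13; S13-b->S13; S13-c->S11

Run two small machines in parallel and take their product. One (6 states) tracks the count of `c`s, saturating at 5; the other (4 states) tracks partial matches of the forbidden pattern `cab`. Each combined state is a pair, one component from each; accept when both components accept. Minimizing collapses redundant product states.
A 14-state machine:
          a    b    c  
>  S0     S0   S0   S1 
   S1     S2   S3   S4 
   S2     S3   S5   S4 
   S3     S3   S3   S4 
   S4     S6   S7   S8 
   S5     S5   S5   S5 
   S6     S7   S5   S8 
   S7     S7   S7   S8 
   S8     S9  S10  S11 
   S9    S10   S5  S11 
   S10   S10  S10  S11 
 * S11   S12  S13  S11 
 * S12   S13   S5  S11 
 * S13   S13  S13  S11 
(> = start, * = accepting)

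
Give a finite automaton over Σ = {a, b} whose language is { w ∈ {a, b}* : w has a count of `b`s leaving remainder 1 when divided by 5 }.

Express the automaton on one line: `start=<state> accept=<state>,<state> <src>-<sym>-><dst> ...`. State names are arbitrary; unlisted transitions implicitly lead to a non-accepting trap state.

Keep the running count of `b`s modulo 5: each `b` advances along the cycle s0 → s1 → s2 → s3 → s4 → s0 while other symbols loop. Accept at s1.
A 5-state machine:
        a   b  
>  s0   s0  s1 
 * s1   s1  s2 
   s2   s2  s3 
   s3   s3  s4 
   s4   s4  s0 
(> = start, * = accepting)

start=s0 accept=s1 s0-a->s0 s0-b->s1 s1-a->s1 s1-b->s2 s2-a->s2 s2-b->s3 s3-a->s3 s3-b->s4 s4-a->s4 s4-b->s0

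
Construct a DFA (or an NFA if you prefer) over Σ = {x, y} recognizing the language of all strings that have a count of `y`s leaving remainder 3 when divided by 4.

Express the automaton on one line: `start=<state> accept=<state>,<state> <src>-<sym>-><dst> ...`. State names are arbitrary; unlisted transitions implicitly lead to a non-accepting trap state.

start=A accept=D A-x->A A-y->B B-x->B B-y->C C-x->C C-y->D D-x->D D-y->A

The only thing that matters is how many `y`s have appeared, reduced mod 4. Use one state per residue: A for 0, …, D for 3. Reading `y` moves to the next residue; anything else stays put. D is accepting.
With 4 states:
       x  y 
>  A   A  B 
   B   B  C 
   C   C  D 
 * D   D  A 
(> = start, * = accepting)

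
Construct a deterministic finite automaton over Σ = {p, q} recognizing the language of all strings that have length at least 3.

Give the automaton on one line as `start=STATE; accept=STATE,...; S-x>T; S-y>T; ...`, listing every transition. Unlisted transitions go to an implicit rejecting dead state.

start=A; accept=D,E; A-p>B; A-q>B; B-p>C; B-q>C; C-p>D; C-q>D; D-p>E; D-q>E; E-p>E; E-q>E

We only need to distinguish lengths 0, 1, …, 3, and '>3'. Chain A → B → C → D → E on every symbol, with E looping. Accepting states: {D, E}.
With 5 states:
       p  q 
>  A   B  B 
   B   C  C 
   C   D  D 
 * D   E  E 
 * E   E  E 
(> = start, * = accepting)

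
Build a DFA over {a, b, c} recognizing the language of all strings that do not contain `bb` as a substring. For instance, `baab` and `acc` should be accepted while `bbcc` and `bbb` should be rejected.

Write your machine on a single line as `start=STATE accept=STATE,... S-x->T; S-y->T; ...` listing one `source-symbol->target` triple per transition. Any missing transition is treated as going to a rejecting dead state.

Track partial matches of the forbidden pattern `bb`. State s2 is a dead state reached once `bb` has occurred; every other state accepts. s0 means no part of `bb` is currently matched.
With 3 states:
        a   b   c  
>* s0   s0  s1  s0 
 * s1   s0  s2  s0 
   s2   s2  s2  s2 
(> = start, * = accepting)

start=s0; accept=s0,s1; s0-a->s0; s0-b->s1; s0-c->s0; s1-a->s0; s1-b->s2; s1-c->s0; s2-a->s2; s2-b->s2; s2-c->s2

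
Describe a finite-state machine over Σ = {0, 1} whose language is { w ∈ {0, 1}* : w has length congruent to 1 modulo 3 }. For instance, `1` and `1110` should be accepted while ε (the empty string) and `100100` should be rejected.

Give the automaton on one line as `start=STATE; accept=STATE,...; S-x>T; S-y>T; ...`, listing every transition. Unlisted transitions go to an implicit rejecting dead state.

Count input length modulo 3: every symbol advances one step around the cycle q0 → q1 → q2 → q0. Accept at q1.
A 3-state machine:
        0   1  
>  q0   q1  q1 
 * q1   q2  q2 
   q2   q0  q0 
(> = start, * = accepting)

start=q0; accept=q1; q0-0>q1; q0-1>q1; q1-0>q2; q1-1>q2; q2-0>q0; q2-1>q0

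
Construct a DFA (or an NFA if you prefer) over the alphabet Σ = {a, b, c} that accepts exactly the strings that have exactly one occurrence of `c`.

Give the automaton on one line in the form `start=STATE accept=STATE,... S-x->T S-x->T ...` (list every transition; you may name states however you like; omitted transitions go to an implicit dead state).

start=S0 accept=S1 S0-a->S0 S0-b->S0 S0-c->S1 S1-a->S1 S1-b->S1 S1-c->S2 S2-a->S2 S2-b->S2 S2-c->S2

Only the number of `c`s matters, and only up to 2. Make a chain S0 → S1 → S2 advanced by each `c` (with S2 absorbing); every other symbol self-loops. The accepting set is {S1}.
3 states suffice.
        a   b   c  
>  S0   S0  S0  S1 
 * S1   S1  S1  S2 
   S2   S2  S2  S2 
(> = start, * = accepting)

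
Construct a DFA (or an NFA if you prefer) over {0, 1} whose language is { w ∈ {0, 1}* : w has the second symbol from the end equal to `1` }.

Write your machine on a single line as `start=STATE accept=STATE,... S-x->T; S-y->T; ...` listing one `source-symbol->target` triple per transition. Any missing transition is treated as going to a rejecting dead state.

Because acceptance depends on a position counted from the end, the machine has to buffer the most recent 2 symbols. Make each state the string of the last up-to-2 symbols read; on input `x` shift the window left and append `x`. Accept when the buffered window has length 2 and begins with `1`.
A 7-state machine:
        0   1  
>  s0   s1  s2 
   s1   s3  s4 
   s2   s5  s6 
   s3   s3  s4 
   s4   s5  s6 
 * s5   s3  s4 
 * s6   s5  s6 
(> = start, * = accepting)

start=s0; accept=s5,s6; s0-0->s1; s0-1->s2; s1-0->s3; s1-1->s4; s2-0->s5; s2-1->s6; s3-0->s3; s3-1->s4; s4-0->s5; s4-1->s6; s5-0->s3; s5-1->s4; s6-0->s5; s6-1->s6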